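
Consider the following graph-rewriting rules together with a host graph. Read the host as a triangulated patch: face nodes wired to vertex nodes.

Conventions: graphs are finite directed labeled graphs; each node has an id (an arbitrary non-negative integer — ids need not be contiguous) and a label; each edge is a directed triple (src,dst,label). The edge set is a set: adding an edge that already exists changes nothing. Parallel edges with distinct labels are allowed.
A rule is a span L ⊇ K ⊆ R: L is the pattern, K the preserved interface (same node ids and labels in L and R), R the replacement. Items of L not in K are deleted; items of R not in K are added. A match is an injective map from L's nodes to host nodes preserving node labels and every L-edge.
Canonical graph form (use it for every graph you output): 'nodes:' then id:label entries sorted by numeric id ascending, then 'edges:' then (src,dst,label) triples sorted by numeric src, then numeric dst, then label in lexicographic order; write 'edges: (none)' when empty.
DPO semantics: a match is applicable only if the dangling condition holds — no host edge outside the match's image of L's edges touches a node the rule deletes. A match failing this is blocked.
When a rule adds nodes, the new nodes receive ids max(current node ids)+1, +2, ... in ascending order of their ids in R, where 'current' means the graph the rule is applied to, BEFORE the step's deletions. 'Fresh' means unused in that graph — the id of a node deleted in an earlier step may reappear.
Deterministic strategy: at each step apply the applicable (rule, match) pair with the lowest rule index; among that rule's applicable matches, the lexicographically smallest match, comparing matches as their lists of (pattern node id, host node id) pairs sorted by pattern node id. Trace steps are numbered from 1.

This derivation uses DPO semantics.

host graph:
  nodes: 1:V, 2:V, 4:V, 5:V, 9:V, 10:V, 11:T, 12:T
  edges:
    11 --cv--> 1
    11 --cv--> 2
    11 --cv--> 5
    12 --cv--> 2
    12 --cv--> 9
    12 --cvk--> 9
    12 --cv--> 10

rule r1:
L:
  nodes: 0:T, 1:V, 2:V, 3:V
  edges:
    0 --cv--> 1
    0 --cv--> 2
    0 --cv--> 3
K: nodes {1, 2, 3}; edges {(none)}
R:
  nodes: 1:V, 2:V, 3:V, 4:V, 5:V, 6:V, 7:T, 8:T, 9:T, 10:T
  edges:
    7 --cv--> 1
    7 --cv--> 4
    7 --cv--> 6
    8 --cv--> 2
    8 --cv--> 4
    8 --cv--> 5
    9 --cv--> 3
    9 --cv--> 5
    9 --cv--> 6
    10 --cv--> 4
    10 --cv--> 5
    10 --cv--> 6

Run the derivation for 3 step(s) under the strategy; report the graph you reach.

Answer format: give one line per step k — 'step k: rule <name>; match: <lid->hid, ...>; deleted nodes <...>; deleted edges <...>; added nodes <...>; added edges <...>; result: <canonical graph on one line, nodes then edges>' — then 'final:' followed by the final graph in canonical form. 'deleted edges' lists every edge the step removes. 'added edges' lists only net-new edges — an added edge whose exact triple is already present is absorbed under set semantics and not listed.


step 1: rule r1; match: 0->11, 1->1, 2->2, 3->5; deleted nodes 11; deleted edges (11,1,cv); (11,2,cv); (11,5,cv); added nodes 13, 14, 15, 16, 17, 18, 19; added edges (16,1,cv); (16,13,cv); (16,15,cv); (17,2,cv); (17,13,cv); (17,14,cv); (18,5,cv); (18,14,cv); (18,15,cv); (19,13,cv); (19,14,cv); (19,15,cv); result: nodes: 1:V, 2:V, 4:V, 5:V, 9:V, 10:V, 12:T, 13:V, 14:V, 15:V, 16:T, 17:T, 18:T, 19:T edges: (12,2,cv); (12,9,cv); (12,9,cvk); (12,10,cv); (16,1,cv); (16,13,cv); (16,15,cv); (17,2,cv); (17,13,cv); (17,14,cv); (18,5,cv); (18,14,cv); (18,15,cv); (19,13,cv); (19,14,cv); (19,15,cv)
step 2: rule r1; match: 0->16, 1->1, 2->13, 3->15; deleted nodes 16; deleted edges (16,1,cv); (16,13,cv); (16,15,cv); added nodes 20, 21, 22, 23, 24, 25, 26; added edges (23,1,cv); (23,20,cv); (23,22,cv); (24,13,cv); (24,20,cv); (24,21,cv); (25,15,cv); (25,21,cv); (25,22,cv); (26,20,cv); (26,21,cv); (26,22,cv); result: nodes: 1:V, 2:V, 4:V, 5:V, 9:V, 10:V, 12:T, 13:V, 14:V, 15:V, 17:T, 18:T, 19:T, 20:V, 21:V, 22:V, 23:T, 24:T, 25:T, 26:T edges: (12,2,cv); (12,9,cv); (12,9,cvk); (12,10,cv); (17,2,cv); (17,13,cv); (17,14,cv); (18,5,cv); (18,14,cv); (18,15,cv); (19,13,cv); (19,14,cv); (19,15,cv); (23,1,cv); (23,20,cv); (23,22,cv); (24,13,cv); (24,20,cv); (24,21,cv); (25,15,cv); (25,21,cv); (25,22,cv); (26,20,cv); (26,21,cv); (26,22,cv)
step 3: rule r1; match: 0->17, 1->2, 2->13, 3->14; deleted nodes 17; deleted edges (17,2,cv); (17,13,cv); (17,14,cv); added nodes 27, 28, 29, 30, 31, 32, 33; added edges (30,2,cv); (30,27,cv); (30,29,cv); (31,13,cv); (31,27,cv); (31,28,cv); (32,14,cv); (32,28,cv); (32,29,cv); (33,27,cv); (33,28,cv); (33,29,cv); result: nodes: 1:V, 2:V, 4:V, 5:V, 9:V, 10:V, 12:T, 13:V, 14:V, 15:V, 18:T, 19:T, 20:V, 21:V, 22:V, 23:T, 24:T, 25:T, 26:T, 27:V, 28:V, 29:V, 30:T, 31:T, 32:T, 33:T edges: (12,2,cv); (12,9,cv); (12,9,cvk); (12,10,cv); (18,5,cv); (18,14,cv); (18,15,cv); (19,13,cv); (19,14,cv); (19,15,cv); (23,1,cv); (23,20,cv); (23,22,cv); (24,13,cv); (24,20,cv); (24,21,cv); (25,15,cv); (25,21,cv); (25,22,cv); (26,20,cv); (26,21,cv); (26,22,cv); (30,2,cv); (30,27,cv); (30,29,cv); (31,13,cv); (31,27,cv); (31,28,cv); (32,14,cv); (32,28,cv); (32,29,cv); (33,27,cv); (33,28,cv); (33,29,cv)
final:
nodes: 1:V, 2:V, 4:V, 5:V, 9:V, 10:V, 12:T, 13:V, 14:V, 15:V, 18:T, 19:T, 20:V, 21:V, 22:V, 23:T, 24:T, 25:T, 26:T, 27:V, 28:V, 29:V, 30:T, 31:T, 32:T, 33:T
edges: (12,2,cv); (12,9,cv); (12,9,cvk); (12,10,cv); (18,5,cv); (18,14,cv); (18,15,cv); (19,13,cv); (19,14,cv); (19,15,cv); (23,1,cv); (23,20,cv); (23,22,cv); (24,13,cv); (24,20,cv); (24,21,cv); (25,15,cv); (25,21,cv); (25,22,cv); (26,20,cv); (26,21,cv); (26,22,cv); (30,2,cv); (30,27,cv); (30,29,cv); (31,13,cv); (31,27,cv); (31,28,cv); (32,14,cv); (32,28,cv); (32,29,cv); (33,27,cv); (33,28,cv); (33,29,cv)


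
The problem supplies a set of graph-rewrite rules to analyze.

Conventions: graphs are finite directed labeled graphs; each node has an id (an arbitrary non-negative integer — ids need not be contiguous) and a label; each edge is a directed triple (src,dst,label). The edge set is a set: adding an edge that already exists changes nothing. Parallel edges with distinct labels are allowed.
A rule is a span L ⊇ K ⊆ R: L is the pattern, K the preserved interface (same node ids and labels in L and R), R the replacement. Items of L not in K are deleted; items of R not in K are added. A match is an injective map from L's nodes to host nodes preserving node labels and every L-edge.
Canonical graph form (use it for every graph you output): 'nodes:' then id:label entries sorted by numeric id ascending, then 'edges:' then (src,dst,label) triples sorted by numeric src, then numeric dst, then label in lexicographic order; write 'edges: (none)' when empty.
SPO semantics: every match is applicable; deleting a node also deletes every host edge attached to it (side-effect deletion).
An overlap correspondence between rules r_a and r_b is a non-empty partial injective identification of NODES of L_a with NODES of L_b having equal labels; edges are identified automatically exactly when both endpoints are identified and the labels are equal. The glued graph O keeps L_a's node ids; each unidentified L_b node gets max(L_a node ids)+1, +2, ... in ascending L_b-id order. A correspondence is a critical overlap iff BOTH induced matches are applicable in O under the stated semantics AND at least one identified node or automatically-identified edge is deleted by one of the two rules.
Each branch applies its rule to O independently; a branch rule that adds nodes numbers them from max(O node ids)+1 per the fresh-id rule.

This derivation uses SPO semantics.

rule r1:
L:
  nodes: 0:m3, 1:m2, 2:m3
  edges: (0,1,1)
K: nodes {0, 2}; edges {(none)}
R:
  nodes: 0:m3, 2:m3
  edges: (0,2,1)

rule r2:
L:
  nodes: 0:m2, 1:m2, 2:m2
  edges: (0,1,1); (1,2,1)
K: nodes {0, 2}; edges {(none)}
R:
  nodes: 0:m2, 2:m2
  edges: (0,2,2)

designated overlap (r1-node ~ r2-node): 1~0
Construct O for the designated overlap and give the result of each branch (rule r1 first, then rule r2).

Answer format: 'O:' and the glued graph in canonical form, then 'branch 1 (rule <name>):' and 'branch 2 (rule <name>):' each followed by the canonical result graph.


O:
nodes: 0:m3, 1:m2, 2:m3, 3:m2, 4:m2
edges: (0,1,1); (1,3,1); (3,4,1)
branch 1 (rule r1):
nodes: 0:m3, 2:m3, 3:m2, 4:m2
edges: (0,2,1); (3,4,1)
branch 2 (rule r2):
nodes: 0:m3, 1:m2, 2:m3, 4:m2
edges: (0,1,1); (1,4,2)


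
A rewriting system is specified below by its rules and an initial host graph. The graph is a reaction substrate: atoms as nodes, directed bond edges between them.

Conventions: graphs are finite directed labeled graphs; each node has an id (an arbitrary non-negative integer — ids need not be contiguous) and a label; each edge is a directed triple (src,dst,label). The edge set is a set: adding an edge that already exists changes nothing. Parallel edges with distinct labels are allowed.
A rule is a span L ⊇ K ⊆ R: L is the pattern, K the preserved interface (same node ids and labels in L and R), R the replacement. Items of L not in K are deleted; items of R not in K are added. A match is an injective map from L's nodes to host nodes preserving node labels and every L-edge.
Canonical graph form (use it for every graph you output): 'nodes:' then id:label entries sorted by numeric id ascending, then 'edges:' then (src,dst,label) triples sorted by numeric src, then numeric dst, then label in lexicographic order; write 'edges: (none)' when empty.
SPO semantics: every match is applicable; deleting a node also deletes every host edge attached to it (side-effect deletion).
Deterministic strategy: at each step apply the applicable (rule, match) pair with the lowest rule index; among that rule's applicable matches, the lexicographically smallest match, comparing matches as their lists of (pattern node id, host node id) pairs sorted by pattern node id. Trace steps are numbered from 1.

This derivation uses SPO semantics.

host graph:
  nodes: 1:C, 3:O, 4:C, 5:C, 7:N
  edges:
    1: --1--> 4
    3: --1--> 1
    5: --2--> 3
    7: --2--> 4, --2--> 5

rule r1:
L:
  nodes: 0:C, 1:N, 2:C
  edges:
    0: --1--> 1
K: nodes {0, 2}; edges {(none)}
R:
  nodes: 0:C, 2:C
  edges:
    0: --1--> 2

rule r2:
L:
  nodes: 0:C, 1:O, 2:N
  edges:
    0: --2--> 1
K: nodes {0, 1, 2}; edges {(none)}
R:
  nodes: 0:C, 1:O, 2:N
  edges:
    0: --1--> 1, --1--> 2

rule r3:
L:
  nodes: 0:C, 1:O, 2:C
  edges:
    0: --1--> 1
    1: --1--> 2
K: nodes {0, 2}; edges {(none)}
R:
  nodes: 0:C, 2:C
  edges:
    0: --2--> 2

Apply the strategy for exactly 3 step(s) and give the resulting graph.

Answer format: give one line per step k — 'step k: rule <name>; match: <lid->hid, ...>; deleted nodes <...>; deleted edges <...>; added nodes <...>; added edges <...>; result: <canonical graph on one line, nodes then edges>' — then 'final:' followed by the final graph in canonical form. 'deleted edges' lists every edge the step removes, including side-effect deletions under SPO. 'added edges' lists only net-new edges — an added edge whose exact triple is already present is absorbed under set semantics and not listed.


step 1: rule r2; match: 0->5, 1->3, 2->7; deleted nodes (none); deleted edges (5,3,2); added nodes (none); added edges (5,3,1); (5,7,1); result: nodes: 1:C, 3:O, 4:C, 5:C, 7:N edges: (1,4,1); (3,1,1); (5,3,1); (5,7,1); (7,4,2); (7,5,2)
step 2: rule r1; match: 0->5, 1->7, 2->1; deleted nodes 7; deleted edges (5,7,1); (7,4,2); (7,5,2); added nodes (none); added edges (5,1,1); result: nodes: 1:C, 3:O, 4:C, 5:C edges: (1,4,1); (3,1,1); (5,1,1); (5,3,1)
step 3: rule r3; match: 0->5, 1->3, 2->1; deleted nodes 3; deleted edges (3,1,1); (5,3,1); added nodes (none); added edges (5,1,2); result: nodes: 1:C, 4:C, 5:C edges: (1,4,1); (5,1,1); (5,1,2)
final:
nodes: 1:C, 4:C, 5:C
edges: (1,4,1); (5,1,1); (5,1,2)


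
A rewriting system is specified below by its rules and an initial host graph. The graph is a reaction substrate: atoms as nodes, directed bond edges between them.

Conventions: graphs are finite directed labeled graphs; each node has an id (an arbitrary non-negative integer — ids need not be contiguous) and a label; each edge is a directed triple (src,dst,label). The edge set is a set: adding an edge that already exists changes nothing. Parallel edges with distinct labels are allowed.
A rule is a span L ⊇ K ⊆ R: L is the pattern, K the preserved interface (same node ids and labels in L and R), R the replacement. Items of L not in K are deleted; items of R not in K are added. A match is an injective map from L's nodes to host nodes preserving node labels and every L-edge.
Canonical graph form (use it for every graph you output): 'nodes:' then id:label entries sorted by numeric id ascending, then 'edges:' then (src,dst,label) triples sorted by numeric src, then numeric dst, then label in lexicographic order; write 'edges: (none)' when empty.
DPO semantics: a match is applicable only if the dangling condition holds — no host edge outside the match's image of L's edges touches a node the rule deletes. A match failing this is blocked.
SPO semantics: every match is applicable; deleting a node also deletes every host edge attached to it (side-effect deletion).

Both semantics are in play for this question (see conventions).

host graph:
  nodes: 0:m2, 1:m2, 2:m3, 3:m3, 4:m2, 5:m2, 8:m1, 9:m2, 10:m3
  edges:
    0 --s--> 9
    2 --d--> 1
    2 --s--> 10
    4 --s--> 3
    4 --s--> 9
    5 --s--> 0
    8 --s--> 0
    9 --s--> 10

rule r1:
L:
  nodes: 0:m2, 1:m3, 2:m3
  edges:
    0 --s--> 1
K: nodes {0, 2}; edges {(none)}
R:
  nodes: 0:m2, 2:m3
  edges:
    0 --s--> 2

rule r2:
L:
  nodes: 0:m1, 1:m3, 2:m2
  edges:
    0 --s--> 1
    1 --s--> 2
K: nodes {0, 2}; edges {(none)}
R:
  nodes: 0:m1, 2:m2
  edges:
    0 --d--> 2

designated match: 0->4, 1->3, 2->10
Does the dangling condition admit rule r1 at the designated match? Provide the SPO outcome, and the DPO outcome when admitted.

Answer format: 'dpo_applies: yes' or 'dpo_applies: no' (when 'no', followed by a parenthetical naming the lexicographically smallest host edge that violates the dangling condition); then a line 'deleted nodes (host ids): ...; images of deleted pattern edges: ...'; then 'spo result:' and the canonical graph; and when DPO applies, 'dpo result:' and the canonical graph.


dpo_applies: yes
deleted nodes (host ids): 3; images of deleted pattern edges: (4,3,s)
spo result:
nodes: 0:m2, 1:m2, 2:m3, 4:m2, 5:m2, 8:m1, 9:m2, 10:m3
edges: (0,9,s); (2,1,d); (2,10,s); (4,9,s); (4,10,s); (5,0,s); (8,0,s); (9,10,s)
dpo result:
nodes: 0:m2, 1:m2, 2:m3, 4:m2, 5:m2, 8:m1, 9:m2, 10:m3
edges: (0,9,s); (2,1,d); (2,10,s); (4,9,s); (4,10,s); (5,0,s); (8,0,s); (9,10,s)


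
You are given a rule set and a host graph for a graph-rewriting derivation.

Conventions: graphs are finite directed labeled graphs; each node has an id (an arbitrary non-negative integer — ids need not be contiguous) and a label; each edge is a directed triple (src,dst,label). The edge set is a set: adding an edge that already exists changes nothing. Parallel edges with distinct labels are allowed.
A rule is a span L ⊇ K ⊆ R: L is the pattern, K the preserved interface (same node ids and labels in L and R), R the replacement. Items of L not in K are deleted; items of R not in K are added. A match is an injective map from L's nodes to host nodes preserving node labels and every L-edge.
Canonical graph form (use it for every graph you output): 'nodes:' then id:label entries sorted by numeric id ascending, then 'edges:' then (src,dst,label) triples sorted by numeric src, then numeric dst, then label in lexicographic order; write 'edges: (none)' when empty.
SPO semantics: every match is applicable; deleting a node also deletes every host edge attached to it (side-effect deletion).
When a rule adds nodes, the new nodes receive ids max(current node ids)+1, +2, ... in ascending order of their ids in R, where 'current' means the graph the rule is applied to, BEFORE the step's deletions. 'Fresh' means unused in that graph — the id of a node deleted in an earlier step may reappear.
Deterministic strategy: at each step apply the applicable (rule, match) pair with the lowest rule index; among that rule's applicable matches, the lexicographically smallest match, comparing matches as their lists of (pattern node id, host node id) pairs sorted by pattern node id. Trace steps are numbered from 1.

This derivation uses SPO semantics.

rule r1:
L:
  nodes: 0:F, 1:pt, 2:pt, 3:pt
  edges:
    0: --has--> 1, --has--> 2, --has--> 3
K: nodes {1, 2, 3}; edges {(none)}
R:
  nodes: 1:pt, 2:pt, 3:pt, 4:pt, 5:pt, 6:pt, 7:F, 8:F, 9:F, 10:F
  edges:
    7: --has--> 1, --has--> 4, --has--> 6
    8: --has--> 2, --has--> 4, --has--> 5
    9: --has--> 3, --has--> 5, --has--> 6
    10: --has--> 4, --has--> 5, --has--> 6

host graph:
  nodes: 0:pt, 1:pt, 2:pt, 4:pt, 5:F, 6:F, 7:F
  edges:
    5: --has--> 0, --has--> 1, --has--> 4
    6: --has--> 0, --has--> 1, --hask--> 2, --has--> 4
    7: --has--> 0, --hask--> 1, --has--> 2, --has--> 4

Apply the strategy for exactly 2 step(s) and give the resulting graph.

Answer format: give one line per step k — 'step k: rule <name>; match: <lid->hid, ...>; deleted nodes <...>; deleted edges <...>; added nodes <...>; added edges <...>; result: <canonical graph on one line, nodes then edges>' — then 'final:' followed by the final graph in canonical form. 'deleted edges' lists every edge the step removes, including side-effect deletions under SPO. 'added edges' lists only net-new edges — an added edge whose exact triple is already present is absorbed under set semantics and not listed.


step 1: rule r1; match: 0->5, 1->0, 2->1, 3->4; deleted nodes 5; deleted edges (5,0,has); (5,1,has); (5,4,has); added nodes 8, 9, 10, 11, 12, 13, 14; added edges (11,0,has); (11,8,has); (11,10,has); (12,1,has); (12,8,has); (12,9,has); (13,4,has); (13,9,has); (13,10,has); (14,8,has); (14,9,has); (14,10,has); result: nodes: 0:pt, 1:pt, 2:pt, 4:pt, 6:F, 7:F, 8:pt, 9:pt, 10:pt, 11:F, 12:F, 13:F, 14:F edges: (6,0,has); (6,1,has); (6,2,hask); (6,4,has); (7,0,has); (7,1,hask); (7,2,has); (7,4,has); (11,0,has); (11,8,has); (11,10,has); (12,1,has); (12,8,has); (12,9,has); (13,4,has); (13,9,has); (13,10,has); (14,8,has); (14,9,has); (14,10,has)
step 2: rule r1; match: 0->6, 1->0, 2->1, 3->4; deleted nodes 6; deleted edges (6,0,has); (6,1,has); (6,2,hask); (6,4,has); added nodes 15, 16, 17, 18, 19, 20, 21; added edges (18,0,has); (18,15,has); (18,17,has); (19,1,has); (19,15,has); (19,16,has); (20,4,has); (20,16,has); (20,17,has); (21,15,has); (21,16,has); (21,17,has); result: nodes: 0:pt, 1:pt, 2:pt, 4:pt, 7:F, 8:pt, 9:pt, 10:pt, 11:F, 12:F, 13:F, 14:F, 15:pt, 16:pt, 17:pt, 18:F, 19:F, 20:F, 21:F edges: (7,0,has); (7,1,hask); (7,2,has); (7,4,has); (11,0,has); (11,8,has); (11,10,has); (12,1,has); (12,8,has); (12,9,has); (13,4,has); (13,9,has); (13,10,has); (14,8,has); (14,9,has); (14,10,has); (18,0,has); (18,15,has); (18,17,has); (19,1,has); (19,15,has); (19,16,has); (20,4,has); (20,16,has); (20,17,has); (21,15,has); (21,16,has); (21,17,has)
final:
nodes: 0:pt, 1:pt, 2:pt, 4:pt, 7:F, 8:pt, 9:pt, 10:pt, 11:F, 12:F, 13:F, 14:F, 15:pt, 16:pt, 17:pt, 18:F, 19:F, 20:F, 21:F
edges: (7,0,has); (7,1,hask); (7,2,has); (7,4,has); (11,0,has); (11,8,has); (11,10,has); (12,1,has); (12,8,has); (12,9,has); (13,4,has); (13,9,has); (13,10,has); (14,8,has); (14,9,has); (14,10,has); (18,0,has); (18,15,has); (18,17,has); (19,1,has); (19,15,has); (19,16,has); (20,4,has); (20,16,has); (20,17,has); (21,15,has); (21,16,has); (21,17,has)


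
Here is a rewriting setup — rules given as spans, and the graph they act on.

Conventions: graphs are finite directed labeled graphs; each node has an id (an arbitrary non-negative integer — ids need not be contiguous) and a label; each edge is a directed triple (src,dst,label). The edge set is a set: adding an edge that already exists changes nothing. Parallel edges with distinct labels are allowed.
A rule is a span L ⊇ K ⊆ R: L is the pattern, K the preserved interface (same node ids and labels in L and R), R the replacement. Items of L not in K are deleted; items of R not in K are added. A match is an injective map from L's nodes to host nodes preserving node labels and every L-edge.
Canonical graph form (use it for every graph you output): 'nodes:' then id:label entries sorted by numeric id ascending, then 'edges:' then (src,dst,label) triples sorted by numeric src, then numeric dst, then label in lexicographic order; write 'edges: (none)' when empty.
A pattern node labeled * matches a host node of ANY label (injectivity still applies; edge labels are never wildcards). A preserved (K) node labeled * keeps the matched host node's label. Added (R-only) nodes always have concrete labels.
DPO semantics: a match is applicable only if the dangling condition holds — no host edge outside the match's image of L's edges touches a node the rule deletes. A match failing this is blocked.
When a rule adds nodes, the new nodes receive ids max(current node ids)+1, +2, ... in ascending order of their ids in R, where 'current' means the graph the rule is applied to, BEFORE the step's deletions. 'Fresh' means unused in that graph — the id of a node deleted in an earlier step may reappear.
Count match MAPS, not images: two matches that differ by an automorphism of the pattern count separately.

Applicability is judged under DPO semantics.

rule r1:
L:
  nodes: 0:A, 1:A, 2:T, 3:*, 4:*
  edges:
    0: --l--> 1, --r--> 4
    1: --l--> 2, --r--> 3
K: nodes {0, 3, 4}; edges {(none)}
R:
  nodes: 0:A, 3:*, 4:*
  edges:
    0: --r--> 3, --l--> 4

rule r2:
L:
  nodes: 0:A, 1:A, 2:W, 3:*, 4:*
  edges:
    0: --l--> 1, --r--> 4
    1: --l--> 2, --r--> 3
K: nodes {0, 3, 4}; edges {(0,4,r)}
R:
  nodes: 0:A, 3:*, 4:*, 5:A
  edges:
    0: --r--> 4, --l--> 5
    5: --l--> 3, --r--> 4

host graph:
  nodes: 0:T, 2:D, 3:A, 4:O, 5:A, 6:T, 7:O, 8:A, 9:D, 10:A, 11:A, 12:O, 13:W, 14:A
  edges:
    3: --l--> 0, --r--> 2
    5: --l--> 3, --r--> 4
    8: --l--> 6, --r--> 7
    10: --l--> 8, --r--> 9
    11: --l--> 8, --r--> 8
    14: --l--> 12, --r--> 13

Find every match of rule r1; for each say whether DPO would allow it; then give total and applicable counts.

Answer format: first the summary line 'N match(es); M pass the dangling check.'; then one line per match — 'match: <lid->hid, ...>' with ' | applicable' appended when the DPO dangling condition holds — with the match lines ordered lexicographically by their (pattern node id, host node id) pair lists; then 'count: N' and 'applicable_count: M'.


2 match(es); 1 pass the dangling check.
match: 0->5, 1->3, 2->0, 3->2, 4->4 | applicable
match: 0->10, 1->8, 2->6, 3->7, 4->9
count: 2
applicable_count: 1


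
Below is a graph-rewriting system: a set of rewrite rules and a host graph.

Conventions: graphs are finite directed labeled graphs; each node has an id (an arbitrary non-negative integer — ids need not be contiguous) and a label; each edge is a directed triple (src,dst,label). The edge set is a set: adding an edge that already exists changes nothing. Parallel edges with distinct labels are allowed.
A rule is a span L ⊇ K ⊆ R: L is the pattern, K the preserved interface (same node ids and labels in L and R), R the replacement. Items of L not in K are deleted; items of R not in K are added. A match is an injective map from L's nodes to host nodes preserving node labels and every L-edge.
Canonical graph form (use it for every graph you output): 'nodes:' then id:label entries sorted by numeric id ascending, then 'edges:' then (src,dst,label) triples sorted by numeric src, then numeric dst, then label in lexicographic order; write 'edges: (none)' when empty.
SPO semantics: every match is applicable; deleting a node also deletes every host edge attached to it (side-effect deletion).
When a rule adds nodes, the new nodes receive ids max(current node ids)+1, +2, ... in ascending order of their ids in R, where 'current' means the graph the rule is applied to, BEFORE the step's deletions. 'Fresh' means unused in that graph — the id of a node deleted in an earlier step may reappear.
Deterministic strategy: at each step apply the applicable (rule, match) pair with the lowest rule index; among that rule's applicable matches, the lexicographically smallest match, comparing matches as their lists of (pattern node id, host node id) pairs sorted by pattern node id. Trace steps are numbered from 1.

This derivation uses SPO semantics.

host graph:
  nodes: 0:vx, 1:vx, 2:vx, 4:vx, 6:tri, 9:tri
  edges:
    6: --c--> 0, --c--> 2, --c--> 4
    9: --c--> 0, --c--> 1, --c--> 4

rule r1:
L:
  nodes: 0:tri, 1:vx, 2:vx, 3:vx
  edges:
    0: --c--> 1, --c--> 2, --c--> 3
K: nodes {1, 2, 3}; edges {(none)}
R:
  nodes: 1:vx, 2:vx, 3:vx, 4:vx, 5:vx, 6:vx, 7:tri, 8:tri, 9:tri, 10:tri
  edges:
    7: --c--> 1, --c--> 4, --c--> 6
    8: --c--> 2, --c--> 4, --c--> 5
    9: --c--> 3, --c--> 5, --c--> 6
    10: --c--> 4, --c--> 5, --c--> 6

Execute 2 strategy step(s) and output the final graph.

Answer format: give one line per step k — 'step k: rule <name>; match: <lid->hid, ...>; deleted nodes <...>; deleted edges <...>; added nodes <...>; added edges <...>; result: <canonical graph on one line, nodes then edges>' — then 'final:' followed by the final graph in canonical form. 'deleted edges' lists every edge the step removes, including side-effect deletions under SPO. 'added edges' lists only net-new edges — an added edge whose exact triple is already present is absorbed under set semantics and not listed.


step 1: rule r1; match: 0->6, 1->0, 2->2, 3->4; deleted nodes 6; deleted edges (6,0,c); (6,2,c); (6,4,c); added nodes 10, 11, 12, 13, 14, 15, 16; added edges (13,0,c); (13,10,c); (13,12,c); (14,2,c); (14,10,c); (14,11,c); (15,4,c); (15,11,c); (15,12,c); (16,10,c); (16,11,c); (16,12,c); result: nodes: 0:vx, 1:vx, 2:vx, 4:vx, 9:tri, 10:vx, 11:vx, 12:vx, 13:tri, 14:tri, 15:tri, 16:tri edges: (9,0,c); (9,1,c); (9,4,c); (13,0,c); (13,10,c); (13,12,c); (14,2,c); (14,10,c); (14,11,c); (15,4,c); (15,11,c); (15,12,c); (16,10,c); (16,11,c); (16,12,c)
step 2: rule r1; match: 0->9, 1->0, 2->1, 3->4; deleted nodes 9; deleted edges (9,0,c); (9,1,c); (9,4,c); added nodes 17, 18, 19, 20, 21, 22, 23; added edges (20,0,c); (20,17,c); (20,19,c); (21,1,c); (21,17,c); (21,18,c); (22,4,c); (22,18,c); (22,19,c); (23,17,c); (23,18,c); (23,19,c); result: nodes: 0:vx, 1:vx, 2:vx, 4:vx, 10:vx, 11:vx, 12:vx, 13:tri, 14:tri, 15:tri, 16:tri, 17:vx, 18:vx, 19:vx, 20:tri, 21:tri, 22:tri, 23:tri edges: (13,0,c); (13,10,c); (13,12,c); (14,2,c); (14,10,c); (14,11,c); (15,4,c); (15,11,c); (15,12,c); (16,10,c); (16,11,c); (16,12,c); (20,0,c); (20,17,c); (20,19,c); (21,1,c); (21,17,c); (21,18,c); (22,4,c); (22,18,c); (22,19,c); (23,17,c); (23,18,c); (23,19,c)
final:
nodes: 0:vx, 1:vx, 2:vx, 4:vx, 10:vx, 11:vx, 12:vx, 13:tri, 14:tri, 15:tri, 16:tri, 17:vx, 18:vx, 19:vx, 20:tri, 21:tri, 22:tri, 23:tri
edges: (13,0,c); (13,10,c); (13,12,c); (14,2,c); (14,10,c); (14,11,c); (15,4,c); (15,11,c); (15,12,c); (16,10,c); (16,11,c); (16,12,c); (20,0,c); (20,17,c); (20,19,c); (21,1,c); (21,17,c); (21,18,c); (22,4,c); (22,18,c); (22,19,c); (23,17,c); (23,18,c); (23,19,c)


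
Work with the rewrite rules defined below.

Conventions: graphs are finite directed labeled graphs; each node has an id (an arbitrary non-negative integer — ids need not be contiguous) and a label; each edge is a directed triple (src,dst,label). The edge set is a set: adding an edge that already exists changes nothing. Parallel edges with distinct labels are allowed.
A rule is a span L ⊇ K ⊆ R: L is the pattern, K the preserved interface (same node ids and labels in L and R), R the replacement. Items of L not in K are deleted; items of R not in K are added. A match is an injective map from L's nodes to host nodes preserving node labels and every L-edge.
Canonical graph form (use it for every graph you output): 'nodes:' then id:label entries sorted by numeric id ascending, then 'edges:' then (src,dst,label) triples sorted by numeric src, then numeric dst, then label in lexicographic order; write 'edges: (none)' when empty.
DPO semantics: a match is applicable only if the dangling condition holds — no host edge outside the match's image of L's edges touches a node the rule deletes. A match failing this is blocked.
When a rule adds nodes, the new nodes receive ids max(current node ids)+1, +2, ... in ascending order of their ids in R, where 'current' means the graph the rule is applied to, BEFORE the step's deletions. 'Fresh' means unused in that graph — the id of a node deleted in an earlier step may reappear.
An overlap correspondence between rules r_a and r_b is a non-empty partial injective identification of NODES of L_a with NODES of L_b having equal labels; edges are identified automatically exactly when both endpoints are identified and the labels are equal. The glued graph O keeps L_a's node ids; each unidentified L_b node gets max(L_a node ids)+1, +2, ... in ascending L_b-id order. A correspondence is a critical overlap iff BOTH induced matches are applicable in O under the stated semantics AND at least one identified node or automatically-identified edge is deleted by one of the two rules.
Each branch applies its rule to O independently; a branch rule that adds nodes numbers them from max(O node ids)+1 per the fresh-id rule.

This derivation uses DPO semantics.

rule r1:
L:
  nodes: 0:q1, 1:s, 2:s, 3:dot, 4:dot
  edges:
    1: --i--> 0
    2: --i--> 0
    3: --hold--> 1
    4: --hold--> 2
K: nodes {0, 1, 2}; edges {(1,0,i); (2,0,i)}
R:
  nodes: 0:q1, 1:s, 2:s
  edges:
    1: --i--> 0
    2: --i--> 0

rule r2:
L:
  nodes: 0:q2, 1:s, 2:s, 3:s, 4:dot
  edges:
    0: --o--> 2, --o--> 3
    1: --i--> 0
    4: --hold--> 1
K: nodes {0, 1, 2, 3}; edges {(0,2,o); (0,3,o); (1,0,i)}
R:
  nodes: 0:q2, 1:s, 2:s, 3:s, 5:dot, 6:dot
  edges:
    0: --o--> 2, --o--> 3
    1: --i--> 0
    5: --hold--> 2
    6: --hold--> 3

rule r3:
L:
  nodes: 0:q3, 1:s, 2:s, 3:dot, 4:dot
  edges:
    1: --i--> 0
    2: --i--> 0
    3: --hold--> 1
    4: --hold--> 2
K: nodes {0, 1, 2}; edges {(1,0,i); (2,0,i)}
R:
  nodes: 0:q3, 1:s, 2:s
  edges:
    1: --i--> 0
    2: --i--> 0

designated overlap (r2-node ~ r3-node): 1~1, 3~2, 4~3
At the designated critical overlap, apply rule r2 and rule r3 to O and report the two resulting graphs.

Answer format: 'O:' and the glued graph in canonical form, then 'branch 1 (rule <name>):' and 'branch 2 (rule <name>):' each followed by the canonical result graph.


O:
nodes: 0:q2, 1:s, 2:s, 3:s, 4:dot, 5:q3, 6:dot
edges: (0,2,o); (0,3,o); (1,0,i); (1,5,i); (3,5,i); (4,1,hold); (6,3,hold)
branch 1 (rule r2):
nodes: 0:q2, 1:s, 2:s, 3:s, 5:q3, 6:dot, 7:dot, 8:dot
edges: (0,2,o); (0,3,o); (1,0,i); (1,5,i); (3,5,i); (6,3,hold); (7,2,hold); (8,3,hold)
branch 2 (rule r3):
nodes: 0:q2, 1:s, 2:s, 3:s, 5:q3
edges: (0,2,o); (0,3,o); (1,0,i); (1,5,i); (3,5,i)


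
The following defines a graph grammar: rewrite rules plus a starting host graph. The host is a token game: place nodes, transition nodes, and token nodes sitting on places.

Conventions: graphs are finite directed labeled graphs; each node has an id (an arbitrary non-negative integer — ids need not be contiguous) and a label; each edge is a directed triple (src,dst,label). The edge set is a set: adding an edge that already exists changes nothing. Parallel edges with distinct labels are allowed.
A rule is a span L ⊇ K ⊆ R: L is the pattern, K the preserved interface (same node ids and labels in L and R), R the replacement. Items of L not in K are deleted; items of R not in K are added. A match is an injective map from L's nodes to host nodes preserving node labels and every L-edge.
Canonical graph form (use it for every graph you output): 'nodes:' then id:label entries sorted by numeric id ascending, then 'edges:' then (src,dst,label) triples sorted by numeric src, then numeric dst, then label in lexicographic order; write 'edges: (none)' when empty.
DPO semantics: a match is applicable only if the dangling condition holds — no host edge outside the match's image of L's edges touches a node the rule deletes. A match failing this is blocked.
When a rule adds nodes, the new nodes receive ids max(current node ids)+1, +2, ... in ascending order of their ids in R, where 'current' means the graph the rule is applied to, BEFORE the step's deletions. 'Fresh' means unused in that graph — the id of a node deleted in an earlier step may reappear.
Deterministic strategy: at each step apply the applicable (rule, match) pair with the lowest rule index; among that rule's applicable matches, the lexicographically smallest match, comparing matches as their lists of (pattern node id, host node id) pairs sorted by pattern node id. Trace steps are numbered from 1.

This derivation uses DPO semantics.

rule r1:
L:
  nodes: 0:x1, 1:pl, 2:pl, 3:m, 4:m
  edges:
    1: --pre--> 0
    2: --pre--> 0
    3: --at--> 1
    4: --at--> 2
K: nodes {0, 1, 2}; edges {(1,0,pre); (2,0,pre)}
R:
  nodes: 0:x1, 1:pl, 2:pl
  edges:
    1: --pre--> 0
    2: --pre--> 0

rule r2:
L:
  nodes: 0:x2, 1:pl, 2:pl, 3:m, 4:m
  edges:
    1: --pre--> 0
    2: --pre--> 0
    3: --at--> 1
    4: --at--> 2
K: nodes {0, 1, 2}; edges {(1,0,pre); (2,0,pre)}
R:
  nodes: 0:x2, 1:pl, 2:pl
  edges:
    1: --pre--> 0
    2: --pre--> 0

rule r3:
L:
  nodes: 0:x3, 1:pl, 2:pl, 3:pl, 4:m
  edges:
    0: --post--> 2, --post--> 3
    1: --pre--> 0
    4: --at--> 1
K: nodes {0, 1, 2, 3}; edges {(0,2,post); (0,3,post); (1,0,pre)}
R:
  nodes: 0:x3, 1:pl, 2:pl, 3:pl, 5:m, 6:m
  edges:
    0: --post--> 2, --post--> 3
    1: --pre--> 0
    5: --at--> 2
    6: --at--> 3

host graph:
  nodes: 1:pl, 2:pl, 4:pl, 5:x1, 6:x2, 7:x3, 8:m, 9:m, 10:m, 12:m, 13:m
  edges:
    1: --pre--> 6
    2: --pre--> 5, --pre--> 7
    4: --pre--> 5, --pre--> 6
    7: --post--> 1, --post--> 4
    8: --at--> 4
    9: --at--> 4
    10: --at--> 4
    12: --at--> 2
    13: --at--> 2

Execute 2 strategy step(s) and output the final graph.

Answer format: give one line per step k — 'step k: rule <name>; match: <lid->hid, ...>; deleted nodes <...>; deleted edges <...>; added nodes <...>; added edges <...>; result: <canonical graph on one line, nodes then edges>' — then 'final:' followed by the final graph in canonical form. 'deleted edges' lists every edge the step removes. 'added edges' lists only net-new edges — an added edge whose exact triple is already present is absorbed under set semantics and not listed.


step 1: rule r1; match: 0->5, 1->2, 2->4, 3->12, 4->8; deleted nodes 8, 12; deleted edges (8,4,at); (12,2,at); added nodes (none); added edges (none); result: nodes: 1:pl, 2:pl, 4:pl, 5:x1, 6:x2, 7:x3, 9:m, 10:m, 13:m edges: (1,6,pre); (2,5,pre); (2,7,pre); (4,5,pre); (4,6,pre); (7,1,post); (7,4,post); (9,4,at); (10,4,at); (13,2,at)
step 2: rule r1; match: 0->5, 1->2, 2->4, 3->13, 4->9; deleted nodes 9, 13; deleted edges (9,4,at); (13,2,at); added nodes (none); added edges (none); result: nodes: 1:pl, 2:pl, 4:pl, 5:x1, 6:x2, 7:x3, 10:m edges: (1,6,pre); (2,5,pre); (2,7,pre); (4,5,pre); (4,6,pre); (7,1,post); (7,4,post); (10,4,at)
final:
nodes: 1:pl, 2:pl, 4:pl, 5:x1, 6:x2, 7:x3, 10:m
edges: (1,6,pre); (2,5,pre); (2,7,pre); (4,5,pre); (4,6,pre); (7,1,post); (7,4,post); (10,4,at)


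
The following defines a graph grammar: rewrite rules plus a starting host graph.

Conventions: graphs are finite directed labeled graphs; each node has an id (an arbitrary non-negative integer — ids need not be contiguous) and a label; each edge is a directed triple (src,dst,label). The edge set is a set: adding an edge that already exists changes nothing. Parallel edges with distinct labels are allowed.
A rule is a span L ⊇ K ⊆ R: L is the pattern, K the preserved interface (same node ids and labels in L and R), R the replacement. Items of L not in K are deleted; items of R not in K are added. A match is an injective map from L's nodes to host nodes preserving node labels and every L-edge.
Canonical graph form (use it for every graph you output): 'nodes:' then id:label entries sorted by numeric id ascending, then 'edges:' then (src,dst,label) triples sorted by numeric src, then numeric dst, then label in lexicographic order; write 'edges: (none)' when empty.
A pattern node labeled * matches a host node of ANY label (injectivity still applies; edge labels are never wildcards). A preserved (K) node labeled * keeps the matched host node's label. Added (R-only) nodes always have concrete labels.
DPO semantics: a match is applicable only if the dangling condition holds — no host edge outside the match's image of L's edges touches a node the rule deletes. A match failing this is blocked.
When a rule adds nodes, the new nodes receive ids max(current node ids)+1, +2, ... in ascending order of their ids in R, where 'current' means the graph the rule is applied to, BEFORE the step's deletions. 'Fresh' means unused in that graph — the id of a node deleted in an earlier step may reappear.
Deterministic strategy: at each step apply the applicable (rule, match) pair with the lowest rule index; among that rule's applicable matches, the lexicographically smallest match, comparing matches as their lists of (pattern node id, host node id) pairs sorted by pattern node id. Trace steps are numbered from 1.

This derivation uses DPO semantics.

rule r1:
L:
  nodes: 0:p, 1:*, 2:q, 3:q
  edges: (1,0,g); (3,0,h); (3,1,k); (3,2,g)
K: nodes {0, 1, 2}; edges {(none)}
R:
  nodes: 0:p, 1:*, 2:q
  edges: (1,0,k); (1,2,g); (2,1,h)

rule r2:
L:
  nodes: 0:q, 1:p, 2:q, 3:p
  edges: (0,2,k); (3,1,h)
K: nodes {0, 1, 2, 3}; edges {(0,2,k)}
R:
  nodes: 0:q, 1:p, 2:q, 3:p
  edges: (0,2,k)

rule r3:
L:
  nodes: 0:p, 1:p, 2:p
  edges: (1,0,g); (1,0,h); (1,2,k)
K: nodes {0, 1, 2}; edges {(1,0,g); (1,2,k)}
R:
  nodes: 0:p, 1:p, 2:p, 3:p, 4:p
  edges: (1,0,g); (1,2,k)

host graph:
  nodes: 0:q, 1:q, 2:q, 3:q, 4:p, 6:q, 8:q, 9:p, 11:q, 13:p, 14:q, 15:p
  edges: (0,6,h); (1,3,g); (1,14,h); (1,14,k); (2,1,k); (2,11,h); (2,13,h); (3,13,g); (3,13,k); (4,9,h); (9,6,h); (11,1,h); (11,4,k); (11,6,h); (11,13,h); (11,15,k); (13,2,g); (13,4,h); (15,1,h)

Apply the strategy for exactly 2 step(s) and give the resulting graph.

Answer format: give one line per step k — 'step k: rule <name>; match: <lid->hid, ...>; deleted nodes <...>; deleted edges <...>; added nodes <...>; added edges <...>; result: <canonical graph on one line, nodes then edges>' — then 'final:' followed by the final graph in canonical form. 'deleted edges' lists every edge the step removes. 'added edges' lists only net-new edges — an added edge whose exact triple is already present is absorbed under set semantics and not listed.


step 1: rule r2; match: 0->1, 1->4, 2->14, 3->13; deleted nodes (none); deleted edges (13,4,h); added nodes (none); added edges (none); result: nodes: 0:q, 1:q, 2:q, 3:q, 4:p, 6:q, 8:q, 9:p, 11:q, 13:p, 14:q, 15:p edges: (0,6,h); (1,3,g); (1,14,h); (1,14,k); (2,1,k); (2,11,h); (2,13,h); (3,13,g); (3,13,k); (4,9,h); (9,6,h); (11,1,h); (11,4,k); (11,6,h); (11,13,h); (11,15,k); (13,2,g); (15,1,h)
step 2: rule r2; match: 0->1, 1->9, 2->14, 3->4; deleted nodes (none); deleted edges (4,9,h); added nodes (none); added edges (none); result: nodes: 0:q, 1:q, 2:q, 3:q, 4:p, 6:q, 8:q, 9:p, 11:q, 13:p, 14:q, 15:p edges: (0,6,h); (1,3,g); (1,14,h); (1,14,k); (2,1,k); (2,11,h); (2,13,h); (3,13,g); (3,13,k); (9,6,h); (11,1,h); (11,4,k); (11,6,h); (11,13,h); (11,15,k); (13,2,g); (15,1,h)
final:
nodes: 0:q, 1:q, 2:q, 3:q, 4:p, 6:q, 8:q, 9:p, 11:q, 13:p, 14:q, 15:p
edges: (0,6,h); (1,3,g); (1,14,h); (1,14,k); (2,1,k); (2,11,h); (2,13,h); (3,13,g); (3,13,k); (9,6,h); (11,1,h); (11,4,k); (11,6,h); (11,13,h); (11,15,k); (13,2,g); (15,1,h)


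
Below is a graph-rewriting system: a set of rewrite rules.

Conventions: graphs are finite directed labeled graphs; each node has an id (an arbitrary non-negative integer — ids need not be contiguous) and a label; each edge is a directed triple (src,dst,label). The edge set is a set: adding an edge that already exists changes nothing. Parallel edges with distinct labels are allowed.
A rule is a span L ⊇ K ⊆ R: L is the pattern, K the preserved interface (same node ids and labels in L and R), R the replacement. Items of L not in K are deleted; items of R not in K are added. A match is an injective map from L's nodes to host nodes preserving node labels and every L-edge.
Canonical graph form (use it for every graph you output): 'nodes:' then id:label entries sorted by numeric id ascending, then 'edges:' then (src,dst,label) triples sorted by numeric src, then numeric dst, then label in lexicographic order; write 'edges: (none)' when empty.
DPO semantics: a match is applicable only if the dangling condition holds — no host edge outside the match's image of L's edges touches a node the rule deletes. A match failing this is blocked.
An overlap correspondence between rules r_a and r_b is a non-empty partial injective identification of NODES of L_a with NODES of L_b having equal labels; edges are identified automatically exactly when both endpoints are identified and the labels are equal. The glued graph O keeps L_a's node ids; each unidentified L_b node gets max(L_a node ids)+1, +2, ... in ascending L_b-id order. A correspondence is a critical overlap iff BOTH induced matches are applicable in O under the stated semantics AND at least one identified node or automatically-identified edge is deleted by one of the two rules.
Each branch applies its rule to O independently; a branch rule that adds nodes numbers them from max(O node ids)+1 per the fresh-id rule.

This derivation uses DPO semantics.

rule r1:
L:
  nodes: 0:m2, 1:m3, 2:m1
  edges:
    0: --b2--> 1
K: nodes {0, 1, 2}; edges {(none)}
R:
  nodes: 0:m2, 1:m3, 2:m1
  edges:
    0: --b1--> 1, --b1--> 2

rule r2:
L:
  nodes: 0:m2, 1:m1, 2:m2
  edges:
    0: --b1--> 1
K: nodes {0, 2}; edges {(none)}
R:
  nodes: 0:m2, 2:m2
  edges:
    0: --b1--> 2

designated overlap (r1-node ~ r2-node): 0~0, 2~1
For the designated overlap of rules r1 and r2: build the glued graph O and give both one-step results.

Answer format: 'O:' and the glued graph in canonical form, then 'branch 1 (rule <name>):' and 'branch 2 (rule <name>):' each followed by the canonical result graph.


O:
nodes: 0:m2, 1:m3, 2:m1, 3:m2
edges: (0,1,b2); (0,2,b1)
branch 1 (rule r1):
nodes: 0:m2, 1:m3, 2:m1, 3:m2
edges: (0,1,b1); (0,2,b1)
branch 2 (rule r2):
nodes: 0:m2, 1:m3, 3:m2
edges: (0,1,b2); (0,3,b1)
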